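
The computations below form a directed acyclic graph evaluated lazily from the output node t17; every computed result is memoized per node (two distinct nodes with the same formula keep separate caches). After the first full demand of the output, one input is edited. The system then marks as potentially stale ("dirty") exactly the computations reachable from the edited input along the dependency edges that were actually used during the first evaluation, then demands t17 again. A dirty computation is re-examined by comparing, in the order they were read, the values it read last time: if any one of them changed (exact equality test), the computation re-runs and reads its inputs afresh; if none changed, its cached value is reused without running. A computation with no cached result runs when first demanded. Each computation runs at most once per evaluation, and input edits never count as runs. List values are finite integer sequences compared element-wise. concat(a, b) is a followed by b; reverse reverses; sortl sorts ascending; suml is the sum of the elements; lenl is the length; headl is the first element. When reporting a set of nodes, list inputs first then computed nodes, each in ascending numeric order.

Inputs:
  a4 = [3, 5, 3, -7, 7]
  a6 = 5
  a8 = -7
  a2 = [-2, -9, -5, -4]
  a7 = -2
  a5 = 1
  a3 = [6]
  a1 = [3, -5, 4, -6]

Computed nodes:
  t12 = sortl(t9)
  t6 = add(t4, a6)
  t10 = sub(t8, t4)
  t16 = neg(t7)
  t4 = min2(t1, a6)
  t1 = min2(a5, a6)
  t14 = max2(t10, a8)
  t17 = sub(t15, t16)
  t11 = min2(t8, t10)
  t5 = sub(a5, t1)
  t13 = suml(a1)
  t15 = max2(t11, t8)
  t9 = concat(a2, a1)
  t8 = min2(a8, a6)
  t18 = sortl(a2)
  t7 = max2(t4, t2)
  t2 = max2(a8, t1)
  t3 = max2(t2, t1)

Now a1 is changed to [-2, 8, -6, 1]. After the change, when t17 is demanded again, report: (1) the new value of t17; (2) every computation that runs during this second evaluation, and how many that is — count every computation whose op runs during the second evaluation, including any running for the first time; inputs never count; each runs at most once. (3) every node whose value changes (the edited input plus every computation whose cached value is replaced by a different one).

Demanding t17 again yields -6.
0 computations run: none.
The nodes whose values change: a1.
Note the shortcut — a1 feeds only undemanded nodes, so no recomputation happens.

First demand of the output computes:
  t1 = min2(1, 5) = 1
  t2 = max2(-7, 1) = 1
  t4 = min2(1, 5) = 1
  t7 = max2(1, 1) = 1
  t8 = min2(-7, 5) = -7
  t10 = sub(-7, 1) = -8
  t11 = min2(-7, -8) = -8
  t15 = max2(-8, -7) = -7
  t16 = neg(1) = -1
  t17 = sub(-7, -1) = -6

After the edit, cleaning proceeds:
  a1 only reaches undemanded nodes; the second demand re-runs nothing.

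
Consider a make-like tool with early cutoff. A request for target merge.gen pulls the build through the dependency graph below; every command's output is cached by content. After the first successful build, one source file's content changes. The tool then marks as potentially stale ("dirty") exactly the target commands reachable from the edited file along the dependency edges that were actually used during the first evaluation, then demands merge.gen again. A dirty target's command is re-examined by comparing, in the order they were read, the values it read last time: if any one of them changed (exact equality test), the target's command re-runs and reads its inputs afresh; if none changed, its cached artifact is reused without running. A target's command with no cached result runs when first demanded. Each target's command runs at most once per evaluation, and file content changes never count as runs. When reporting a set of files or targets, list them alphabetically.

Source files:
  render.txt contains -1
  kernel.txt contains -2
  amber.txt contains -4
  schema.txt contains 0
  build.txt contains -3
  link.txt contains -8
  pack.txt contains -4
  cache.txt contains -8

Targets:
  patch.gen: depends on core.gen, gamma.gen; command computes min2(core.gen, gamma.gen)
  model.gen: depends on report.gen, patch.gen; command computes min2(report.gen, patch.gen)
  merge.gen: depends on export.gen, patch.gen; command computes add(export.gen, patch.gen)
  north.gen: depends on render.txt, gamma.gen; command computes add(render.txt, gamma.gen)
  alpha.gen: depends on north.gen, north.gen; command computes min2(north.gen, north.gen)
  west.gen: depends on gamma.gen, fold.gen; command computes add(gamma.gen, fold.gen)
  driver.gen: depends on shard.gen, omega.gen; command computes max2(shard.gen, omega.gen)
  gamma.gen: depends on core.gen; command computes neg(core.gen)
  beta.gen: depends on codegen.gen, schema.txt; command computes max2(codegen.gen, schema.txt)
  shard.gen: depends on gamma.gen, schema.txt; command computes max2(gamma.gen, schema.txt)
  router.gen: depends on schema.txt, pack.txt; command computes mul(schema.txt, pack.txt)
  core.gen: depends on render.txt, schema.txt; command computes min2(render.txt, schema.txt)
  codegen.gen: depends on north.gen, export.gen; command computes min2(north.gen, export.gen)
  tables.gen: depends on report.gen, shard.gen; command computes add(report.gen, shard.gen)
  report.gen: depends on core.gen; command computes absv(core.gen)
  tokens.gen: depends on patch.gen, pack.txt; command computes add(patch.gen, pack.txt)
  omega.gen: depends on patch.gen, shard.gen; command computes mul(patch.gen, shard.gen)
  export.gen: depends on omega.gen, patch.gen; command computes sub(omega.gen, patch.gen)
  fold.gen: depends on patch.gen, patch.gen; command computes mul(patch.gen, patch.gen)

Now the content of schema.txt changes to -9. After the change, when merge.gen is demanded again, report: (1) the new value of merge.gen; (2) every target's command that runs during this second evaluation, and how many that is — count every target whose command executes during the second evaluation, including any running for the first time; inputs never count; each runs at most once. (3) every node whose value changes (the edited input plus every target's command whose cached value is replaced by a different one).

Demanding merge.gen again yields -81.
7 target commands run: core.gen, export.gen, gamma.gen, merge.gen, omega.gen, patch.gen, shard.gen.
The nodes whose values change: core.gen, export.gen, gamma.gen, merge.gen, omega.gen, patch.gen, schema.txt, shard.gen.

First demand of the output computes:
  core.gen = min2(-1, 0) = -1
  gamma.gen = neg(-1) = 1
  patch.gen = min2(-1, 1) = -1
  shard.gen = max2(1, 0) = 1
  omega.gen = mul(-1, 1) = -1
  export.gen = sub(-1, -1) = 0
  merge.gen = add(0, -1) = -1

After the edit, cleaning proceeds:
  core.gen: a read changed (schema.txt 0->-9) — executes, giving -9.
  gamma.gen: a read changed (core.gen -1->-9) — executes, giving 9.
  patch.gen: a read changed (core.gen -1->-9; gamma.gen 1->9) — executes, giving -9.
  shard.gen: a read changed (gamma.gen 1->9; schema.txt 0->-9) — executes, giving 9.
  omega.gen: a read changed (patch.gen -1->-9; shard.gen 1->9) — executes, giving -81.
  export.gen: a read changed (omega.gen -1->-81; patch.gen -1->-9) — executes, giving -72.
  merge.gen: a read changed (export.gen 0->-72; patch.gen -1->-9) — executes, giving -81.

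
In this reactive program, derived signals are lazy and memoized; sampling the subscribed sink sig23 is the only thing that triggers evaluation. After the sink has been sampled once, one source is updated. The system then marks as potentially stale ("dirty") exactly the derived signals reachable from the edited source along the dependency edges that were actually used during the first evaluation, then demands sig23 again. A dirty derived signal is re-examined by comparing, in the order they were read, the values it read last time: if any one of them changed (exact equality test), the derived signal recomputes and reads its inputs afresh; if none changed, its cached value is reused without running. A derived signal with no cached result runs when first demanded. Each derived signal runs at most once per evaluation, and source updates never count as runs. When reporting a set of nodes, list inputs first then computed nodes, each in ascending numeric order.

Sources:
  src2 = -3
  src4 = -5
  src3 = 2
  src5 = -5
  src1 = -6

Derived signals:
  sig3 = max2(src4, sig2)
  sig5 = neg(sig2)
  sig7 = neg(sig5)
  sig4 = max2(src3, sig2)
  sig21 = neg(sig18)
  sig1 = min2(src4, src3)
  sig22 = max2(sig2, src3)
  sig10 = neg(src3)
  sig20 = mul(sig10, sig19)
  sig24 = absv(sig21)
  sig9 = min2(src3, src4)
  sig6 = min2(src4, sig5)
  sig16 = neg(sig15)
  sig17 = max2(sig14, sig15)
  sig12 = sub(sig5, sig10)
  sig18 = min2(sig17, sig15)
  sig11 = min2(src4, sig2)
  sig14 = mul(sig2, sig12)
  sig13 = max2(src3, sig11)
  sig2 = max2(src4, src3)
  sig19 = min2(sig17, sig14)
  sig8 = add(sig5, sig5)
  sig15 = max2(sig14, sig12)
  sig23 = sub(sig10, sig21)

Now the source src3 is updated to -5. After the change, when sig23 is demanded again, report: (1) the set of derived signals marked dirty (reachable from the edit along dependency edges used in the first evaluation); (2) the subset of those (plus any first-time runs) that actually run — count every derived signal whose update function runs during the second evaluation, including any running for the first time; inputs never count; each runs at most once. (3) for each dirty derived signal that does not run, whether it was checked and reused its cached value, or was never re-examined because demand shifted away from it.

First demand of the output computes:
  sig2 = max2(-5, 2) = 2
  sig5 = neg(2) = -2
  sig10 = neg(2) = -2
  sig12 = sub(-2, -2) = 0
  sig14 = mul(2, 0) = 0
  sig15 = max2(0, 0) = 0
  sig17 = max2(0, 0) = 0
  sig18 = min2(0, 0) = 0
  sig21 = neg(0) = 0
  sig23 = sub(-2, 0) = -2

After the edit, cleaning proceeds:
  sig2: a read changed (src3 2->-5) — executes, giving -5.
  sig5: a read changed (sig2 2->-5) — executes, giving 5.
  sig10: a read changed (src3 2->-5) — executes, giving 5.
  sig12: a read changed (sig5 -2->5; sig10 -2->5) — executes, giving 0 — identical to its old value.
  sig14: a read changed (sig2 2->-5) — executes, giving 0 — identical to its old value.
  sig15: dirty, but its reads are unchanged (sig14 unchanged, sig12 unchanged); cached 0 stands.
  sig17: dirty, but its reads are unchanged (sig14 unchanged, sig15 unchanged); cached 0 stands.
  sig18: dirty, but its reads are unchanged (sig17 unchanged, sig15 unchanged); cached 0 stands.
  sig21: dirty, but its reads are unchanged (sig18 unchanged); cached 0 stands.
  sig23: a read changed (sig10 -2->5) — executes, giving 5.

Note where the cutoff bites: sig15 is checked, finds nothing changed, and keeps its cache.

The edit dirties: sig2, sig5, sig10, sig12, sig14, sig15, sig17, sig18, sig21, sig23.
6 derived signals run: sig2, sig5, sig10, sig12, sig14, sig23.
Cache hits after checking: sig15, sig17, sig18, sig21.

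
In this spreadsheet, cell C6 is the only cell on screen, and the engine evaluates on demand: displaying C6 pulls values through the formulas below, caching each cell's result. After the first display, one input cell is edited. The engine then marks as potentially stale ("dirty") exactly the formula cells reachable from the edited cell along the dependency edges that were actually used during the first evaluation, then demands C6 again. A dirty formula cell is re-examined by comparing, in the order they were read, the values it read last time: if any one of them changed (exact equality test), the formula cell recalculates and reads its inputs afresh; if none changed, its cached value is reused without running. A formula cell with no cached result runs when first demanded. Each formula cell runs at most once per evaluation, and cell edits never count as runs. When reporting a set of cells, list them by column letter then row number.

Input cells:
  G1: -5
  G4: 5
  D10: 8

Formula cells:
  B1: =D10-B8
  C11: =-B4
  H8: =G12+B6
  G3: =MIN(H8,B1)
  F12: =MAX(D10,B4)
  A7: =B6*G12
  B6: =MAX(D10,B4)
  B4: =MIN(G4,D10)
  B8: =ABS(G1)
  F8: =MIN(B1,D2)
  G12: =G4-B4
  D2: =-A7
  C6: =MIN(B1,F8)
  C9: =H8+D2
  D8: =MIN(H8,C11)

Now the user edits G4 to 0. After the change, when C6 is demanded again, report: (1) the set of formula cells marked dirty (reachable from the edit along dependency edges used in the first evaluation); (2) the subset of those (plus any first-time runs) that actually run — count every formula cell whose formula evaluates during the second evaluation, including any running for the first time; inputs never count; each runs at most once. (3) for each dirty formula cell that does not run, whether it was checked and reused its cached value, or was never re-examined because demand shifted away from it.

Dirty set: A7, B4, B6, C6, D2, F8, G12.
Run set: B4, B6, G12 (3 run).
Re-examined without running (cache reused): A7, C6, D2, F8.
The important point: at A7 every value read last time is unchanged, so the dirty flag clears without a run.

Initial pass — values computed on the first demand:
  B4 = MIN(5, 8) = 5
  B6 = MAX(8, 5) = 8
  B8 = ABS(-5) = 5
  B1 = 8 - 5 = 3
  G12 = 5 - 5 = 0
  A7 = 8 * 0 = 0
  D2 = -(0) = 0
  F8 = MIN(3, 0) = 0
  C6 = MIN(3, 0) = 0

Second demand — change propagation:
  B4: re-runs because G4 5->0; new result 0.
  B6: re-runs because B4 5->0; new result 8 (unchanged).
  G12: re-runs because G4 5->0; B4 5->0; new result 0 (unchanged).
  A7: re-examined; everything it read last time is the same (B6 unchanged, G12 unchanged) — cache 0 kept, no run.
  D2: re-examined; everything it read last time is the same (A7 unchanged) — cache 0 kept, no run.
  F8: re-examined; everything it read last time is the same (B1 unchanged, D2 unchanged) — cache 0 kept, no run.
  C6: re-examined; everything it read last time is the same (B1 unchanged, F8 unchanged) — cache 0 kept, no run.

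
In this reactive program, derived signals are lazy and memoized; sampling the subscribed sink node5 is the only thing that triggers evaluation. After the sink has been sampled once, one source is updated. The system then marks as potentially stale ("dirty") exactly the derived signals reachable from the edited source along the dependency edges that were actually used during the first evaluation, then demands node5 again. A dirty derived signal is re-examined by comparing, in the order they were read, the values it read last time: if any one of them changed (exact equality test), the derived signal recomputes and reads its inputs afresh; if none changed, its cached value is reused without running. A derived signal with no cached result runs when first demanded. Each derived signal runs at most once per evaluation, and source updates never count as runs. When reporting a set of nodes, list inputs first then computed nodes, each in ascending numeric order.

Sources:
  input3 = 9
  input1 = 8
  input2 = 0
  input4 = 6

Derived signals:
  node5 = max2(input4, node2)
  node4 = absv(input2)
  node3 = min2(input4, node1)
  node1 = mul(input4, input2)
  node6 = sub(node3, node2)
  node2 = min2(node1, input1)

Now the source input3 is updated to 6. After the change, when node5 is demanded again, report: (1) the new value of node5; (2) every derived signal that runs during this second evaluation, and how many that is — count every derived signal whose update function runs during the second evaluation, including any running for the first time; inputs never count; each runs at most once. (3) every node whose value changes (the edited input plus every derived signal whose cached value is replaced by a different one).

First demand of the output computes:
  node1 = mul(6, 0) = 0
  node2 = min2(0, 8) = 0
  node5 = max2(6, 0) = 6

After the edit, cleaning proceeds:
  no node depends on input3 at all; the second demand re-runs nothing.

Note the shortcut — nothing in the graph depends on input3 at all, so no recomputation happens.

Demanding node5 again yields 6.
0 derived signals run: none.
The nodes whose values change: input3.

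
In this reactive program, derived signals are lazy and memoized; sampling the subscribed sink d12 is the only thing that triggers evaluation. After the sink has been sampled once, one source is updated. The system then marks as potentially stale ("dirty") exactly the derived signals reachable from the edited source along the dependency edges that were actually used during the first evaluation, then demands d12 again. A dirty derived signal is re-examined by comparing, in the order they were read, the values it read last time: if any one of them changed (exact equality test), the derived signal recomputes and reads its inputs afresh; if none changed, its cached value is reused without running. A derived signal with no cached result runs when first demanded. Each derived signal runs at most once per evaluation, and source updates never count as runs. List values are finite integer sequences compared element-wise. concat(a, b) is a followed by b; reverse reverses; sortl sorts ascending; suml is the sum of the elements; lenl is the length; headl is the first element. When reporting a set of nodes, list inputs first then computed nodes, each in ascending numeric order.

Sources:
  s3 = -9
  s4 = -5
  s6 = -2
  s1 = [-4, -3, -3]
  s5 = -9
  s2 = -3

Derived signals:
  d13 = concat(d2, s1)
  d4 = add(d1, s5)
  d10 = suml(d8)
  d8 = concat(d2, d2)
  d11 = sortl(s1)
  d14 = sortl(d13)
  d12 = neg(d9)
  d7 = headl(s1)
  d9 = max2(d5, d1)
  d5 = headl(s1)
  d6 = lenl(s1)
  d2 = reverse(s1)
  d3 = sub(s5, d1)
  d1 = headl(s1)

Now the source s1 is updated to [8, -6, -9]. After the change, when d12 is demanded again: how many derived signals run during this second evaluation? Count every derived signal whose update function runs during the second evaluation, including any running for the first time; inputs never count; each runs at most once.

First demand of the output computes:
  d1 = headl([-4, -3, -3]) = -4
  d5 = headl([-4, -3, -3]) = -4
  d9 = max2(-4, -4) = -4
  d12 = neg(-4) = 4

After the edit, cleaning proceeds:
  d1: a read changed (s1 [-4, -3, -3]->[8, -6, -9]) — executes, giving 8.
  d5: a read changed (s1 [-4, -3, -3]->[8, -6, -9]) — executes, giving 8.
  d9: a read changed (d5 -4->8; d1 -4->8) — executes, giving 8.
  d12: a read changed (d9 -4->8) — executes, giving -8.

4 derived signals run: d1, d5, d9, d12.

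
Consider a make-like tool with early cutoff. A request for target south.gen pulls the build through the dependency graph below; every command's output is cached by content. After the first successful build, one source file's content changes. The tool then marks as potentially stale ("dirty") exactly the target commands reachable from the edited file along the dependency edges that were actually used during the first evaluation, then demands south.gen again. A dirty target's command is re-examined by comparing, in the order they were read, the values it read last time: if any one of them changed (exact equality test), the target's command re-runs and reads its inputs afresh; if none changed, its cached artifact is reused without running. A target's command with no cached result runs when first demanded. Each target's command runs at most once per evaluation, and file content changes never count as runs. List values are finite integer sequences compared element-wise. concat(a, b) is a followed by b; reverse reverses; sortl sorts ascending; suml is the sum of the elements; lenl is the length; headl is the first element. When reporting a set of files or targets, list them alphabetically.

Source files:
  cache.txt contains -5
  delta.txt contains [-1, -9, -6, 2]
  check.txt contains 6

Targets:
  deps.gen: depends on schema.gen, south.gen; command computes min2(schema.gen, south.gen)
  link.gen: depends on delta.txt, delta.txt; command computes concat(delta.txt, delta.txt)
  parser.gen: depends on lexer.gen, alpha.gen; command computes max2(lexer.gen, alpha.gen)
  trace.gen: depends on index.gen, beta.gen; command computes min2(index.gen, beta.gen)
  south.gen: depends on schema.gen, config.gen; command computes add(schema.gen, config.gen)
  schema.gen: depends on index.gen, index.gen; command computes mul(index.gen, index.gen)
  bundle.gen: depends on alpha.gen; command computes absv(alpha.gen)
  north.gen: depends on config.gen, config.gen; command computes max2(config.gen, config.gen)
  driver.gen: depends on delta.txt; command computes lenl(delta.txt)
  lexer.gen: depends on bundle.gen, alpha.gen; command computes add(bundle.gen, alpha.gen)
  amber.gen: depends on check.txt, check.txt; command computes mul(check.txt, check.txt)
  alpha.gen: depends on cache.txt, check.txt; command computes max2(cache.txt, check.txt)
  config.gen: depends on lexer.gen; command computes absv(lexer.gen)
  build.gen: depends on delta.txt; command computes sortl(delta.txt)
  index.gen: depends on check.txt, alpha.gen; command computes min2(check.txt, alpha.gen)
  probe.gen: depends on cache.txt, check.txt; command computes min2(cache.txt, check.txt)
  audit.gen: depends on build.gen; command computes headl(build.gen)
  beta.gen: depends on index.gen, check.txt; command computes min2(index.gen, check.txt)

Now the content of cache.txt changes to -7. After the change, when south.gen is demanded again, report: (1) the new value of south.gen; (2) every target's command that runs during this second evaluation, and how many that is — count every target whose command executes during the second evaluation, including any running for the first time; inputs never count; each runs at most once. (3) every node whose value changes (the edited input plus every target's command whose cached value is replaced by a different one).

First demand of the output computes:
  alpha.gen = max2(-5, 6) = 6
  bundle.gen = absv(6) = 6
  index.gen = min2(6, 6) = 6
  lexer.gen = add(6, 6) = 12
  config.gen = absv(12) = 12
  schema.gen = mul(6, 6) = 36
  south.gen = add(36, 12) = 48

After the edit, cleaning proceeds:
  alpha.gen: a read changed (cache.txt -5->-7) — executes, giving 6 — identical to its old value.
  bundle.gen: dirty, but its reads are unchanged (alpha.gen unchanged); cached 6 stands.
  index.gen: dirty, but its reads are unchanged (check.txt unchanged, alpha.gen unchanged); cached 6 stands.
  lexer.gen: dirty, but its reads are unchanged (bundle.gen unchanged, alpha.gen unchanged); cached 12 stands.
  config.gen: dirty, but its reads are unchanged (lexer.gen unchanged); cached 12 stands.
  schema.gen: dirty, but its reads are unchanged (index.gen unchanged, index.gen unchanged); cached 36 stands.
  south.gen: dirty, but its reads are unchanged (schema.gen unchanged, config.gen unchanged); cached 48 stands.

Note the absorption at alpha.gen: it re-runs yet its value is the same, leaving the output's value untouched.

Demanding south.gen again yields 48.
1 target commands run: alpha.gen.
The nodes whose values change: cache.txt.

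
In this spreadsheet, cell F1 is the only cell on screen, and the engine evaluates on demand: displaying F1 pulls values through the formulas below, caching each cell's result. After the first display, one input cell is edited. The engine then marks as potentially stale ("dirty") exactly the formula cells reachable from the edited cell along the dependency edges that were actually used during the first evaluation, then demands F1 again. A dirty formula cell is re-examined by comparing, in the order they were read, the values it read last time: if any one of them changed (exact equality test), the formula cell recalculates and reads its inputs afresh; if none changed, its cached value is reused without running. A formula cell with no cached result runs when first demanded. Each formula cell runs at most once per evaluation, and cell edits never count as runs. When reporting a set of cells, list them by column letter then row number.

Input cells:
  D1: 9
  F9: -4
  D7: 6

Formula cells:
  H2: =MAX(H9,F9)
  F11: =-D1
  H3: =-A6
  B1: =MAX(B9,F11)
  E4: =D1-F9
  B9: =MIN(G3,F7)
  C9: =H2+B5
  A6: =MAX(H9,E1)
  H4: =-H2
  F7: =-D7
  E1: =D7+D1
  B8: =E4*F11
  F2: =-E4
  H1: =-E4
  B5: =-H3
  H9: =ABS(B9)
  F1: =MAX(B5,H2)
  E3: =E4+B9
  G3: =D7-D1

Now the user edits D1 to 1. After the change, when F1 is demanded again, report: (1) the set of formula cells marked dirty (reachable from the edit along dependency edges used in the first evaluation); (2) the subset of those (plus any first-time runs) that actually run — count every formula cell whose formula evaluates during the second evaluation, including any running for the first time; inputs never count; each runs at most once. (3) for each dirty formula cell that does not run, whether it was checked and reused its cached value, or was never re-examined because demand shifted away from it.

Dirty set: A6, B5, B9, E1, F1, G3, H2, H3, H9.
Run set: A6, B5, B9, E1, F1, G3, H3 (7 run).
Re-examined without running (cache reused): H2, H9.
The important point: at H9 every value read last time is unchanged, so the dirty flag clears without a run.

Initial pass — values computed on the first demand:
  E1 = 6 + 9 = 15
  F7 = -(6) = -6
  G3 = 6 - 9 = -3
  B9 = MIN(-3, -6) = -6
  H9 = ABS(-6) = 6
  A6 = MAX(6, 15) = 15
  H2 = MAX(6, -4) = 6
  H3 = -(15) = -15
  B5 = -(-15) = 15
  F1 = MAX(15, 6) = 15

Second demand — change propagation:
  E1: re-runs because D1 9->1; new result 7.
  G3: re-runs because D1 9->1; new result 5.
  B9: re-runs because G3 -3->5; new result -6 (unchanged).
  H9: re-examined; everything it read last time is the same (B9 unchanged) — cache 6 kept, no run.
  A6: re-runs because E1 15->7; new result 7.
  H2: re-examined; everything it read last time is the same (H9 unchanged, F9 unchanged) — cache 6 kept, no run.
  H3: re-runs because A6 15->7; new result -7.
  B5: re-runs because H3 -15->-7; new result 7.
  F1: re-runs because B5 15->7; new result 7.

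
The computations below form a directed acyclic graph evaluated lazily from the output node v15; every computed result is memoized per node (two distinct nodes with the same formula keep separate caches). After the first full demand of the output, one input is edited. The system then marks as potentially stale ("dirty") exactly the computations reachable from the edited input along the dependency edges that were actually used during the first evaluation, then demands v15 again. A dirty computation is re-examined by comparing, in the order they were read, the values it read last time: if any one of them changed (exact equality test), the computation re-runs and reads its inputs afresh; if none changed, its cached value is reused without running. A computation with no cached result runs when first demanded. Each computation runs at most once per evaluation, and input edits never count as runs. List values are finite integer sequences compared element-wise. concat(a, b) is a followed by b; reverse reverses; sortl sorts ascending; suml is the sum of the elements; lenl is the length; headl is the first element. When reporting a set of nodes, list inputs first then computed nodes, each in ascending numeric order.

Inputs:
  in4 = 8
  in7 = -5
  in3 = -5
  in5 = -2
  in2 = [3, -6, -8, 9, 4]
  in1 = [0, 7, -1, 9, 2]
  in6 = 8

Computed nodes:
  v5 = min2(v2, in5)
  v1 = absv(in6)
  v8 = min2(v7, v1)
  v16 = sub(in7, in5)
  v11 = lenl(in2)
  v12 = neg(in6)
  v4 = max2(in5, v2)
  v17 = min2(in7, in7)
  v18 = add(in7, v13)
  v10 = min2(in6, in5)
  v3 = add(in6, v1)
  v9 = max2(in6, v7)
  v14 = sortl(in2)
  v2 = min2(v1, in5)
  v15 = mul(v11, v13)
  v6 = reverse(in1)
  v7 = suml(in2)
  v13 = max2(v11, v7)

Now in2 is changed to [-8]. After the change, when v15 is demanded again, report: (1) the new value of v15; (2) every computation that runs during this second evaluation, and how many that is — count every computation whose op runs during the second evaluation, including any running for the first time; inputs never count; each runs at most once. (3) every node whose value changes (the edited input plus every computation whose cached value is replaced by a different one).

First demand of the output computes:
  v7 = suml([3, -6, -8, 9, 4]) = 2
  v11 = lenl([3, -6, -8, 9, 4]) = 5
  v13 = max2(5, 2) = 5
  v15 = mul(5, 5) = 25

After the edit, cleaning proceeds:
  v7: a read changed (in2 [3, -6, -8, 9, 4]->[-8]) — executes, giving -8.
  v11: a read changed (in2 [3, -6, -8, 9, 4]->[-8]) — executes, giving 1.
  v13: a read changed (v11 5->1; v7 2->-8) — executes, giving 1.
  v15: a read changed (v11 5->1; v13 5->1) — executes, giving 1.

Demanding v15 again yields 1.
4 computations run: v7, v11, v13, v15.
The nodes whose values change: in2, v7, v11, v13, v15.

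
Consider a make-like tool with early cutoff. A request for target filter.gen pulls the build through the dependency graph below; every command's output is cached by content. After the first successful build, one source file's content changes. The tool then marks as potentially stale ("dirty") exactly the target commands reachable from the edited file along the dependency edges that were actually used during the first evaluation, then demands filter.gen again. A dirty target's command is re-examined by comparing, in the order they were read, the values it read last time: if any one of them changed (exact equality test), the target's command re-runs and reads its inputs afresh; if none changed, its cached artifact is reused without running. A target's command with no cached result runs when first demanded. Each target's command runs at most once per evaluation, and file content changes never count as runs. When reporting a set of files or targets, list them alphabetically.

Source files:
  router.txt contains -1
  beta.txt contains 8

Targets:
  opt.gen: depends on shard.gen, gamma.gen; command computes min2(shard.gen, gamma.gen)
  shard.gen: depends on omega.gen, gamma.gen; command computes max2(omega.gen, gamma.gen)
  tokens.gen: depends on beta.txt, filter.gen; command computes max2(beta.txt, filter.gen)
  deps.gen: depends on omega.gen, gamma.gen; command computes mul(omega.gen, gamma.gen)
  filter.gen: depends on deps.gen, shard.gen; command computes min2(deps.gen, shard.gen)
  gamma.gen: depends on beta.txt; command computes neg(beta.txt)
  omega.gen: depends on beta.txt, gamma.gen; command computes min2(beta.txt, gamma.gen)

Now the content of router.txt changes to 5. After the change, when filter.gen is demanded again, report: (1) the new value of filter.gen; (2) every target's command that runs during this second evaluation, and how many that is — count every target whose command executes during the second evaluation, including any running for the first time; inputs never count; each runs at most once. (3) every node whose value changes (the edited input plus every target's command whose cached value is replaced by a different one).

First demand of the output computes:
  gamma.gen = neg(8) = -8
  omega.gen = min2(8, -8) = -8
  deps.gen = mul(-8, -8) = 64
  shard.gen = max2(-8, -8) = -8
  filter.gen = min2(64, -8) = -8

After the edit, cleaning proceeds:
  no node depends on router.txt at all; the second demand re-runs nothing.

Note the shortcut — nothing in the graph depends on router.txt at all, so no recomputation happens.

Demanding filter.gen again yields -8.
0 target commands run: none.
The nodes whose values change: router.txt.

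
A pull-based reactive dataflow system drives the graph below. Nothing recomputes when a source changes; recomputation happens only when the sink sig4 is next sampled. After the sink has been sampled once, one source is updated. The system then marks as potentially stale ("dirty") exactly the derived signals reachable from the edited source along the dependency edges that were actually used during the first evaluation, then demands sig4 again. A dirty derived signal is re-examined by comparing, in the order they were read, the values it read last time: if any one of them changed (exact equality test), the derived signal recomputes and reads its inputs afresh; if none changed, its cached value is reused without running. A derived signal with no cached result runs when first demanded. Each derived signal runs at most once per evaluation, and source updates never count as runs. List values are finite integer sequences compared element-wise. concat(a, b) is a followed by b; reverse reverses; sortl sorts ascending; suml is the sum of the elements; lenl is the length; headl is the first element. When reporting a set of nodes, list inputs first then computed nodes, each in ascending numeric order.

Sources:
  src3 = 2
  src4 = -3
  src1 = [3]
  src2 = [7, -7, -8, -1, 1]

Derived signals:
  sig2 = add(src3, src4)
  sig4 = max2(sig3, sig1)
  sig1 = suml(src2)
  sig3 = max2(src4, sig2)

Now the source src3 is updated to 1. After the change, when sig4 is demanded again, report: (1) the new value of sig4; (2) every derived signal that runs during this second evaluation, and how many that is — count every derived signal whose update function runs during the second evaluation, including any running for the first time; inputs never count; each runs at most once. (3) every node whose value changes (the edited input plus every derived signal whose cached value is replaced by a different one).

New value of sig4: -2.
Derived signals that run: sig2, sig3, sig4 — 3 in total.
Values that change: src3, sig2, sig3, sig4.

First evaluation (everything demanded from the output):
  sig1 = suml([7, -7, -8, -1, 1]) = -8
  sig2 = add(2, -3) = -1
  sig3 = max2(-3, -1) = -1
  sig4 = max2(-1, -8) = -1

Propagation after the edit:
  sig2: runs — src3 2->1; result -2.
  sig3: runs — sig2 -1->-2; result -2.
  sig4: runs — sig3 -1->-2; result -2.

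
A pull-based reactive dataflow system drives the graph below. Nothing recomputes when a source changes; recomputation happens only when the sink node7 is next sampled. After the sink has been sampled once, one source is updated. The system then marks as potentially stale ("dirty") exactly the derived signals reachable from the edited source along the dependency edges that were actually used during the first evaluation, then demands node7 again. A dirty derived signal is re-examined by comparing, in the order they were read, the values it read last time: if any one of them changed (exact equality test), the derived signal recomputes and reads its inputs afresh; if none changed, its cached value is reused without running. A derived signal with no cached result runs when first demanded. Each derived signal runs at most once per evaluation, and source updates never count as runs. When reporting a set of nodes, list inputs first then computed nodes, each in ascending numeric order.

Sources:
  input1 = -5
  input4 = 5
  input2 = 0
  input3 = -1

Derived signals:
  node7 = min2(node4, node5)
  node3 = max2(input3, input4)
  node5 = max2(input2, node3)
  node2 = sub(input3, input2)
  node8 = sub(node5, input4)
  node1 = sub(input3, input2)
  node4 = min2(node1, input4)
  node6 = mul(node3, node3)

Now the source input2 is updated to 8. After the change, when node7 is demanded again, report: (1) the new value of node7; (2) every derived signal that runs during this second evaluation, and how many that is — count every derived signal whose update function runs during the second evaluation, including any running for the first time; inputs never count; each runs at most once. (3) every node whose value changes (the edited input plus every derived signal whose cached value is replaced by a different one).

New value of node7: -9.
Derived signals that run: node1, node4, node5, node7 — 4 in total.
Values that change: input2, node1, node4, node5, node7.

First evaluation (everything demanded from the output):
  node1 = sub(-1, 0) = -1
  node3 = max2(-1, 5) = 5
  node4 = min2(-1, 5) = -1
  node5 = max2(0, 5) = 5
  node7 = min2(-1, 5) = -1

Propagation after the edit:
  node1: runs — input2 0->8; result -9.
  node4: runs — node1 -1->-9; result -9.
  node5: runs — input2 0->8; result 8.
  node7: runs — node4 -1->-9; node5 5->8; result -9.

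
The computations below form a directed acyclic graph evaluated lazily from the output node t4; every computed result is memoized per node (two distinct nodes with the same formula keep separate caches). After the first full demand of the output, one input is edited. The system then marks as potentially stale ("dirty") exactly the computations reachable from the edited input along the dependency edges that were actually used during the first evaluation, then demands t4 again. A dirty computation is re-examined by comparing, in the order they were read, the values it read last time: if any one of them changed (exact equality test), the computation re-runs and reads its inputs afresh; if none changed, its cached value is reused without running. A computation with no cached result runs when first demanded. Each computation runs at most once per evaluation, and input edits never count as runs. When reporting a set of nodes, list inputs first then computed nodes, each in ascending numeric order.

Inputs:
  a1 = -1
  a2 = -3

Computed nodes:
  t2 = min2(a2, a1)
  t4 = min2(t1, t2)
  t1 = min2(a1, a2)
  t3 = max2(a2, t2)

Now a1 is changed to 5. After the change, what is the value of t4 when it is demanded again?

First demand of the output computes:
  t1 = min2(-1, -3) = -3
  t2 = min2(-3, -1) = -3
  t4 = min2(-3, -3) = -3

After the edit, cleaning proceeds:
  t1: a read changed (a1 -1->5) — executes, giving -3 — identical to its old value.
  t2: a read changed (a1 -1->5) — executes, giving -3 — identical to its old value.
  t4: dirty, but its reads are unchanged (t1 unchanged, t2 unchanged); cached -3 stands.

Note where the cutoff bites: t4 is checked, finds nothing changed, and keeps its cache.

Demanding t4 again yields -3.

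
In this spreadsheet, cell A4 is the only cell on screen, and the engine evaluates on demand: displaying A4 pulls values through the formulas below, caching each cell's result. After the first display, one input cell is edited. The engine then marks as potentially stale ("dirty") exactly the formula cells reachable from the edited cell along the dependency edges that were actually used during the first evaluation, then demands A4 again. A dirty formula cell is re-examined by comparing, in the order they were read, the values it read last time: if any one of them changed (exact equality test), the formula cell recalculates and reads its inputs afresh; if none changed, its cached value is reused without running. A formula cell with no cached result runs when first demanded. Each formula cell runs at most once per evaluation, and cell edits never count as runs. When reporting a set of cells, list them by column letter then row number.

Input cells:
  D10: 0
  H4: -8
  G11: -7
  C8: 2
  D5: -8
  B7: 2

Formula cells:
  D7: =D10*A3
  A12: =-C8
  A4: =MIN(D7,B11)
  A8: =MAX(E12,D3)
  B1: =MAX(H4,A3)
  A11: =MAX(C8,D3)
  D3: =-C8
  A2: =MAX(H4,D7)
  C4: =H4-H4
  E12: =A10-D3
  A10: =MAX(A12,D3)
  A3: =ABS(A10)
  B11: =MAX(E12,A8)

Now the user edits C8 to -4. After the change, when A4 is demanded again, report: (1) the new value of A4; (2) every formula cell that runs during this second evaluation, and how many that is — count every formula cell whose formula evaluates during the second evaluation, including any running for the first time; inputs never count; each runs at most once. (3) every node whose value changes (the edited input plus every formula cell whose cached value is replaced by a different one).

Initial pass — values computed on the first demand:
  A12 = -(2) = -2
  D3 = -(2) = -2
  A10 = MAX(-2, -2) = -2
  A3 = ABS(-2) = 2
  D7 = 0 * 2 = 0
  E12 = -2 - -2 = 0
  A8 = MAX(0, -2) = 0
  B11 = MAX(0, 0) = 0
  A4 = MIN(0, 0) = 0

Second demand — change propagation:
  A12: re-runs because C8 2->-4; new result 4.
  D3: re-runs because C8 2->-4; new result 4.
  A10: re-runs because A12 -2->4; D3 -2->4; new result 4.
  A3: re-runs because A10 -2->4; new result 4.
  D7: re-runs because A3 2->4; new result 0 (unchanged).
  E12: re-runs because A10 -2->4; D3 -2->4; new result 0 (unchanged).
  A8: re-runs because D3 -2->4; new result 4.
  B11: re-runs because A8 0->4; new result 4.
  A4: re-runs because B11 0->4; new result 0 (unchanged).

A4 now evaluates to 0.
Run set: A3, A4, A8, A10, A12, B11, D3, D7, E12 (9 run).
Changed values: A3, A8, A10, A12, B11, C8, D3.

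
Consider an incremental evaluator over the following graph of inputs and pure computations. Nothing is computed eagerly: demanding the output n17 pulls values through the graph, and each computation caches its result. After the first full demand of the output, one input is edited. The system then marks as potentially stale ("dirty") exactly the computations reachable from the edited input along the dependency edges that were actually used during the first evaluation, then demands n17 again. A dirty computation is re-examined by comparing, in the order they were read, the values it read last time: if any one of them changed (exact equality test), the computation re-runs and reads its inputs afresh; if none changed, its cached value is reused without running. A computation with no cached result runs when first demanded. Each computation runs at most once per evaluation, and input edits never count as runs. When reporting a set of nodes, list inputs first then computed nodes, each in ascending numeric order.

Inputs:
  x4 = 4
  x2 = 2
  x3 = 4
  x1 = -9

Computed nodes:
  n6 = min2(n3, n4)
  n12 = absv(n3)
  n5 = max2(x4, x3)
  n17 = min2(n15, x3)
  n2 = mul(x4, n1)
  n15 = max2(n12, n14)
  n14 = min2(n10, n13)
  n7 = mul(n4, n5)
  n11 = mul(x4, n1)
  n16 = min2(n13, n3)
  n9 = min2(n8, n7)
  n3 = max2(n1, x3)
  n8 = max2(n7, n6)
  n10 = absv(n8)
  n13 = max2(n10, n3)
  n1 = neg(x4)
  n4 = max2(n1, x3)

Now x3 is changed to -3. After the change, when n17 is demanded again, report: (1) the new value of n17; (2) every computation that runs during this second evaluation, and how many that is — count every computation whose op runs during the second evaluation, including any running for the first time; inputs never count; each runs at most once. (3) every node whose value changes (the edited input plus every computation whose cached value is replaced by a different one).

n17 now evaluates to -3.
Run set: n3, n4, n5, n6, n7, n8, n10, n12, n13, n14, n15, n17 (12 run).
Changed values: x3, n3, n4, n6, n7, n8, n10, n12, n13, n14, n15, n17.

Initial pass — values computed on the first demand:
  n1 = neg(4) = -4
  n3 = max2(-4, 4) = 4
  n4 = max2(-4, 4) = 4
  n5 = max2(4, 4) = 4
  n6 = min2(4, 4) = 4
  n7 = mul(4, 4) = 16
  n8 = max2(16, 4) = 16
  n10 = absv(16) = 16
  n12 = absv(4) = 4
  n13 = max2(16, 4) = 16
  n14 = min2(16, 16) = 16
  n15 = max2(4, 16) = 16
  n17 = min2(16, 4) = 4

Second demand — change propagation:
  n3: re-runs because x3 4->-3; new result -3.
  n4: re-runs because x3 4->-3; new result -3.
  n5: re-runs because x3 4->-3; new result 4 (unchanged).
  n6: re-runs because n3 4->-3; n4 4->-3; new result -3.
  n7: re-runs because n4 4->-3; new result -12.
  n8: re-runs because n7 16->-12; n6 4->-3; new result -3.
  n10: re-runs because n8 16->-3; new result 3.
  n12: re-runs because n3 4->-3; new result 3.
  n13: re-runs because n10 16->3; n3 4->-3; new result 3.
  n14: re-runs because n10 16->3; n13 16->3; new result 3.
  n15: re-runs because n12 4->3; n14 16->3; new result 3.
  n17: re-runs because n15 16->3; x3 4->-3; new result -3.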